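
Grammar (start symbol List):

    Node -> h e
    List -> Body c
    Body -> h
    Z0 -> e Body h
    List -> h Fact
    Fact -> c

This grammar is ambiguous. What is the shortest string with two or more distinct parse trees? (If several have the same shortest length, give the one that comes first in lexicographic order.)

length 2: h c has 2 parse trees

Two derivations of h c:
  List ⇒ Body c ⇒ h c
  List ⇒ h Fact ⇒ h c

h c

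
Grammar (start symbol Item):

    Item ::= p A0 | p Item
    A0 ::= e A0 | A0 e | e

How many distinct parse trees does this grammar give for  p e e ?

2

Parse trees for p e e:
  [Item p [A0 e [A0 e]]]
  [Item p [A0 [A0 e] e]]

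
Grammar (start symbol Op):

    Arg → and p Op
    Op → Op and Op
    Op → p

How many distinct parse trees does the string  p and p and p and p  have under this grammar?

Parse trees for p and p and p and p:
  [Op [Op p] and [Op [Op p] and [Op [Op p] and [Op p]]]]
  [Op [Op p] and [Op [Op [Op p] and [Op p]] and [Op p]]]
  [Op [Op [Op p] and [Op p]] and [Op [Op p] and [Op p]]]
  [Op [Op [Op p] and [Op [Op p] and [Op p]]] and [Op p]]
  [Op [Op [Op [Op p] and [Op p]] and [Op p]] and [Op p]]

5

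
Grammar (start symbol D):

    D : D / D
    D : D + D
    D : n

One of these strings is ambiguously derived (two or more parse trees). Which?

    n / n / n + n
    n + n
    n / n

n / n / n + n

n / n / n + n: 5 trees
n + n: 1 tree
n / n: 1 tree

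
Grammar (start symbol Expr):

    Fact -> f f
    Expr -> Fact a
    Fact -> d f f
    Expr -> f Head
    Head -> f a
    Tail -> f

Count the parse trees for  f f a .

Parse trees for f f a:
  [Expr [Fact f f] a]
  [Expr f [Head f a]]

2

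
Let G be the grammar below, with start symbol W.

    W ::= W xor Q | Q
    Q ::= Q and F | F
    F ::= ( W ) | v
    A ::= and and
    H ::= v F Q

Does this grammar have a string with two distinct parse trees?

Unambiguous

(A, H are unreachable from W, so their rules don't affect L(W).) W → W xor Q | Q  ;  Q → Q and F | F  — a left-associative chain with F at the bottom. Each string factors uniquely by precedence.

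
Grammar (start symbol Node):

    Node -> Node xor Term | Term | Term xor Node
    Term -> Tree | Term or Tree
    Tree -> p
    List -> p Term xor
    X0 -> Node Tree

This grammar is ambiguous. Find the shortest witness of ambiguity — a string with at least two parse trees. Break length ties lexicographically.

p xor p

length 1: no string has ≥2 trees
length 3: p xor p has 2 parse trees

Two derivations of p xor p:
  Node ⇒ Node xor Term ⇒ Term xor Term ⇒ Tree xor Term ⇒ p xor Term ⇒ p xor Tree ⇒ p xor p
  Node ⇒ Term xor Node ⇒ Tree xor Node ⇒ p xor Node ⇒ p xor Term ⇒ p xor Tree ⇒ p xor p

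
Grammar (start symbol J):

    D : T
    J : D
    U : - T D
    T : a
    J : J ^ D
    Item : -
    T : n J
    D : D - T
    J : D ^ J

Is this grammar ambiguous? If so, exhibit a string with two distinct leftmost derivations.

Witness: a ^ a

Derivation 1: J ⇒ J ^ D ⇒ D ^ D ⇒ T ^ D ⇒ a ^ D ⇒ a ^ T ⇒ a ^ a
Derivation 2: J ⇒ D ^ J ⇒ T ^ J ⇒ a ^ J ⇒ a ^ D ⇒ a ^ T ⇒ a ^ a

Two distinct leftmost derivations for the same string.

Ambiguous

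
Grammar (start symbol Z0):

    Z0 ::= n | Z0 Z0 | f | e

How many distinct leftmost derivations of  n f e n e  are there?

14

Parse trees for n f e n e (showing first 6 of 14):
  [Z0 [Z0 n] [Z0 [Z0 f] [Z0 [Z0 e] [Z0 [Z0 n] [Z0 e]]]]]
  [Z0 [Z0 n] [Z0 [Z0 f] [Z0 [Z0 [Z0 e] [Z0 n]] [Z0 e]]]]
  [Z0 [Z0 n] [Z0 [Z0 [Z0 f] [Z0 e]] [Z0 [Z0 n] [Z0 e]]]]
  [Z0 [Z0 n] [Z0 [Z0 [Z0 f] [Z0 [Z0 e] [Z0 n]]] [Z0 e]]]
  [Z0 [Z0 n] [Z0 [Z0 [Z0 [Z0 f] [Z0 e]] [Z0 n]] [Z0 e]]]
  [Z0 [Z0 [Z0 n] [Z0 f]] [Z0 [Z0 e] [Z0 [Z0 n] [Z0 e]]]]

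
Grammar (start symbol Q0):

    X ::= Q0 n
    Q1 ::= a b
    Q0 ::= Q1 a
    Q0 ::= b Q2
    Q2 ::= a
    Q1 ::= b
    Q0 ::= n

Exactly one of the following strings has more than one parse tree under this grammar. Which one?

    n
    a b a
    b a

b a

n: 1 tree
a b a: 1 tree
b a: 2 trees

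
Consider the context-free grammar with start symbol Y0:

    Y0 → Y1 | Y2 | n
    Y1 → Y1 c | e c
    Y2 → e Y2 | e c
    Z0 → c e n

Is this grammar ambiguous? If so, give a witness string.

Witness: e c

Derivation 1: Y0 ⇒ Y1 ⇒ e c
Derivation 2: Y0 ⇒ Y2 ⇒ e c

Two distinct leftmost derivations for the same string.

Ambiguous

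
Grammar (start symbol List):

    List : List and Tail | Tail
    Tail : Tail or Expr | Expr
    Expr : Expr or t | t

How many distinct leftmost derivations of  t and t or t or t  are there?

Parse trees for t and t or t or t:
  [List [List [Tail [Expr t]]] and [Tail [Tail [Expr t]] or [Expr [Expr t] or t]]]
  [List [List [Tail [Expr t]]] and [Tail [Tail [Tail [Expr t]] or [Expr t]] or [Expr t]]]
  [List [List [Tail [Expr t]]] and [Tail [Tail [Expr [Expr t] or t]] or [Expr t]]]
  [List [List [Tail [Expr t]]] and [Tail [Expr [Expr [Expr t] or t] or t]]]

4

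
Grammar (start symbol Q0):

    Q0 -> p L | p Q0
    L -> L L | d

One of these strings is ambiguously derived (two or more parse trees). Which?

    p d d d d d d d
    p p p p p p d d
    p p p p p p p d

p d d d d d d d: 132 trees
p p p p p p d d: 1 tree
p p p p p p p d: 1 tree

p d d d d d d d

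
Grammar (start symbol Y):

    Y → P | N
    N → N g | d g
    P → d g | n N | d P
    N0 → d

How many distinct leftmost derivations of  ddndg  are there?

Parse trees for ddndg:
  [Y [P d [P d [P n [N d g]]]]]

1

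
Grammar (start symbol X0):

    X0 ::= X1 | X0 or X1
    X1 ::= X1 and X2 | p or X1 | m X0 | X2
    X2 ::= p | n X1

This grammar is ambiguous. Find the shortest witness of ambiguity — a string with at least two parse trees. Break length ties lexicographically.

p or p

length 1: no string has ≥2 trees
length 2: no string has ≥2 trees
length 3: p or p has 2 parse trees

Two derivations of p or p:
  X0 ⇒ X1 ⇒ p or X1 ⇒ p or X2 ⇒ p or p
  X0 ⇒ X0 or X1 ⇒ X1 or X1 ⇒ X2 or X1 ⇒ p or X1 ⇒ p or X2 ⇒ p or p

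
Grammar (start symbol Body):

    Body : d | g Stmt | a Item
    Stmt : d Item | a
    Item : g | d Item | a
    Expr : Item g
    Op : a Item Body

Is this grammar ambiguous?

Only Body, Stmt, Item are reachable from Body; ignoring the rest: Each reachable nonterminal has at most one production per leading terminal, and all productions are right-linear; the derivation is determined token-by-token.

Unambiguous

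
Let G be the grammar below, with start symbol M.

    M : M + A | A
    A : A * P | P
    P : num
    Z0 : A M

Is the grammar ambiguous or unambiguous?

(Z0 is unreachable from M, so its rules don't affect L(M).) M → M + A | A  ;  A → A * P | P  — a left-associative chain with P at the bottom. Each string factors uniquely by precedence.

Unambiguous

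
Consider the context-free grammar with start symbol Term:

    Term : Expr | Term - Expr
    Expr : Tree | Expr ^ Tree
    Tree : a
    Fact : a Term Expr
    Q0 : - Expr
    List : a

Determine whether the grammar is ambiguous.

Unambiguous

Only Term, Expr, Tree are reachable from Term; ignoring the rest: This is a standard precedence ladder (Term over Expr over Tree), with each level left-recursive on its own operator ('-' at Term, '^' at Expr). That structure is LR(1), hence unambiguous.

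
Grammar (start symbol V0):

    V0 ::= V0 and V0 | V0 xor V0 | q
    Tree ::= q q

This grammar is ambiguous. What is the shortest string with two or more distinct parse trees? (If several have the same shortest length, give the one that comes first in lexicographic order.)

length 1: no string has ≥2 trees
length 3: no string has ≥2 trees
length 5: q and q and q has 2 parse trees

Two derivations of q and q and q:
  V0 ⇒ V0 and V0 ⇒ V0 and V0 and V0 ⇒ q and V0 and V0 ⇒ q and q and V0 ⇒ q and q and q
  V0 ⇒ V0 and V0 ⇒ q and V0 ⇒ q and V0 and V0 ⇒ q and q and V0 ⇒ q and q and q

q and q and q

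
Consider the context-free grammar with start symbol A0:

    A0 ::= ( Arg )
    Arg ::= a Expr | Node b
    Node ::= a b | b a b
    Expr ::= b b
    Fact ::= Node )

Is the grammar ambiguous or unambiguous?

Witness: ( a b b )

Derivation 1: A0 ⇒ ( Arg ) ⇒ ( a Expr ) ⇒ ( a b b )
Derivation 2: A0 ⇒ ( Arg ) ⇒ ( Node b ) ⇒ ( a b b )

Two distinct leftmost derivations for the same string.

Ambiguous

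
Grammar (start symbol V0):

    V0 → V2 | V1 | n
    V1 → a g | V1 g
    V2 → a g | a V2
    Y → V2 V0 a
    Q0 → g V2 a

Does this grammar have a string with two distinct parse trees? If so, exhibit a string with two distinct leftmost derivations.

Ambiguous

Witness: a g

Derivation 1: V0 ⇒ V2 ⇒ a g
Derivation 2: V0 ⇒ V1 ⇒ a g

Two distinct leftmost derivations for the same string.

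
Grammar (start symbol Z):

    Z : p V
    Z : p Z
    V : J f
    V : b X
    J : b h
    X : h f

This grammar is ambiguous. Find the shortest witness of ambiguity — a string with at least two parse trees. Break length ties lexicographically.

length 4: p b h f has 2 parse trees

Two derivations of p b h f:
  Z ⇒ p V ⇒ p J f ⇒ p b h f
  Z ⇒ p V ⇒ p b X ⇒ p b h f

p b h f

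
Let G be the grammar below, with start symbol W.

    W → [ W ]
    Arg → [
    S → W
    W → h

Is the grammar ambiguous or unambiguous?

(S, Arg are unreachable from W, so their rules don't affect L(W).) Each string is a nest of matched brackets around a single atom. An opening bracket forces the recursive rule; an atom forces the base rule.

Unambiguous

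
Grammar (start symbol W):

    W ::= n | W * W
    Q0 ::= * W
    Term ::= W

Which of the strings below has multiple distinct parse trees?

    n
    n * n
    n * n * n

n: 1 tree
n * n: 1 tree
n * n * n: 2 trees

n * n * n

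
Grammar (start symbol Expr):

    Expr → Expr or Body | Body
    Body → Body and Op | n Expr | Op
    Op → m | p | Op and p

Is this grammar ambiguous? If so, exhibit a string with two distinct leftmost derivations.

Ambiguous

Witness: m and p

Derivation 1: Expr ⇒ Body ⇒ Body and Op ⇒ Op and Op ⇒ m and Op ⇒ m and p
Derivation 2: Expr ⇒ Body ⇒ Op ⇒ Op and p ⇒ m and p

Two distinct leftmost derivations for the same string.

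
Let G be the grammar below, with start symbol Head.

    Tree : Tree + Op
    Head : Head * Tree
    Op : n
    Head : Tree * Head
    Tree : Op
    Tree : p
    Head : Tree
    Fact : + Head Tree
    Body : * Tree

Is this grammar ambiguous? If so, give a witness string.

Ambiguous

Witness: n * n

Derivation 1: Head ⇒ Head * Tree ⇒ Tree * Tree ⇒ Op * Tree ⇒ n * Tree ⇒ n * Op ⇒ n * n
Derivation 2: Head ⇒ Tree * Head ⇒ Op * Head ⇒ n * Head ⇒ n * Tree ⇒ n * Op ⇒ n * n

Two distinct leftmost derivations for the same string.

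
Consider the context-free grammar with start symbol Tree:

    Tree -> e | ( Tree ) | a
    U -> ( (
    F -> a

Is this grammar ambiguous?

Unambiguous

(U, F are unreachable from Tree, so their rules don't affect L(Tree).) Each string is a nest of matched brackets around a single atom. An opening bracket forces the recursive rule; an atom forces the base rule.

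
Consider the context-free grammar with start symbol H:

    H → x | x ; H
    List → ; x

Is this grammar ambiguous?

Unambiguous

Only H is reachable from H; ignoring the rest: The reachable grammar is A → atom sep A | atom. Each atom is followed by either the separator (recurse) or end-of-string (stop) — no choice point.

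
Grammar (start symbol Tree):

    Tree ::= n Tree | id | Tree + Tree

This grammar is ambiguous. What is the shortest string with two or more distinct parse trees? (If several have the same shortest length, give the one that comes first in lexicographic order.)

n id + id

length 1: no string has ≥2 trees
length 2: no string has ≥2 trees
length 3: no string has ≥2 trees
length 4: n id + id has 2 parse trees

Two derivations of n id + id:
  Tree ⇒ n Tree ⇒ n Tree + Tree ⇒ n id + Tree ⇒ n id + id
  Tree ⇒ Tree + Tree ⇒ n Tree + Tree ⇒ n id + Tree ⇒ n id + id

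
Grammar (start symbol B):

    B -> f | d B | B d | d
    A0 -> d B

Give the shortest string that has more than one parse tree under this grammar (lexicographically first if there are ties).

length 1: no string has ≥2 trees
length 2: d d has 2 parse trees

Two derivations of d d:
  B ⇒ d B ⇒ d d
  B ⇒ B d ⇒ d d

d d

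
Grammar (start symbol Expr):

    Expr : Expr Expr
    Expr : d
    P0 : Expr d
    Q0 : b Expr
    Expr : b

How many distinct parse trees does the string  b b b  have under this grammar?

2

Parse trees for b b b:
  [Expr [Expr b] [Expr [Expr b] [Expr b]]]
  [Expr [Expr [Expr b] [Expr b]] [Expr b]]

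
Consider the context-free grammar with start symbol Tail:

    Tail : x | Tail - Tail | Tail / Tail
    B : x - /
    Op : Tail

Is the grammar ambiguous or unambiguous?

Witness: x - x - x

Derivation 1: Tail ⇒ Tail - Tail ⇒ x - Tail ⇒ x - Tail - Tail ⇒ x - x - Tail ⇒ x - x - x
Derivation 2: Tail ⇒ Tail - Tail ⇒ Tail - Tail - Tail ⇒ x - Tail - Tail ⇒ x - x - Tail ⇒ x - x - x

Two distinct leftmost derivations for the same string.

Ambiguous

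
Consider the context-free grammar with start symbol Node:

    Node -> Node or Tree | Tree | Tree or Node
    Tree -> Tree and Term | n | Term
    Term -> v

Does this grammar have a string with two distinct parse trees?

Witness: n or n

Derivation 1: Node ⇒ Node or Tree ⇒ Tree or Tree ⇒ n or Tree ⇒ n or n
Derivation 2: Node ⇒ Tree or Node ⇒ n or Node ⇒ n or Tree ⇒ n or n

Two distinct leftmost derivations for the same string.

Ambiguous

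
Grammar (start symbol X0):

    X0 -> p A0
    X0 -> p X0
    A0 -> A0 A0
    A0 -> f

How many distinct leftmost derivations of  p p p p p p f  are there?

1

Parse trees for p p p p p p f:
  [X0 p [X0 p [X0 p [X0 p [X0 p [X0 p [A0 f]]]]]]]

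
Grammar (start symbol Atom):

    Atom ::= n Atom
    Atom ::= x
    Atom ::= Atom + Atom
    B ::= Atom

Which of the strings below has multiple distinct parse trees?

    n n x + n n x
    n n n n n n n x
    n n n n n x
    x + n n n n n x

n n x + n n x

n n x + n n x: 3 trees
n n n n n n n x: 1 tree
n n n n n x: 1 tree
x + n n n n n x: 1 tree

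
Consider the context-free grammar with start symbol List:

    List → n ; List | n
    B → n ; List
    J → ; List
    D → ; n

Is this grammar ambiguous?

Only List is reachable from List; ignoring the rest: Right-recursive list with a separator: after each atom, whether the separator follows determines the rule. One parse per string.

Unambiguous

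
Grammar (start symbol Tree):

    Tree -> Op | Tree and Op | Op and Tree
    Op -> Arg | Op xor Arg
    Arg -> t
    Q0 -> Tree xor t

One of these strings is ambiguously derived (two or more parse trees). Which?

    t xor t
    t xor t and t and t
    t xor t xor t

t xor t and t and t

t xor t: 1 tree
t xor t and t and t: 4 trees
t xor t xor t: 1 tree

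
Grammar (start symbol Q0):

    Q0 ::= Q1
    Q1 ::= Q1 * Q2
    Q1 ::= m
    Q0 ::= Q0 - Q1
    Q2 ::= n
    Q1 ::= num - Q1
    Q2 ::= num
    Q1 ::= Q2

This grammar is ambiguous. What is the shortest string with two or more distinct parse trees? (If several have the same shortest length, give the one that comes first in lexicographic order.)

length 1: no string has ≥2 trees
length 3: num - m has 2 parse trees

Two derivations of num - m:
  Q0 ⇒ Q1 ⇒ num - Q1 ⇒ num - m
  Q0 ⇒ Q0 - Q1 ⇒ Q1 - Q1 ⇒ Q2 - Q1 ⇒ num - Q1 ⇒ num - m

num - m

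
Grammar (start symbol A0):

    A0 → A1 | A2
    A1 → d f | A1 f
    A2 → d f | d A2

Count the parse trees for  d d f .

Parse trees for d d f:
  [A0 [A2 d [A2 d f]]]

1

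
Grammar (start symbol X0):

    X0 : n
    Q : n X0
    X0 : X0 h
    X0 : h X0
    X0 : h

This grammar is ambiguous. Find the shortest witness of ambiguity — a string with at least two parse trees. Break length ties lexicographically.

h h

length 1: no string has ≥2 trees
length 2: h h has 2 parse trees

Two derivations of h h:
  X0 ⇒ X0 h ⇒ h h
  X0 ⇒ h X0 ⇒ h h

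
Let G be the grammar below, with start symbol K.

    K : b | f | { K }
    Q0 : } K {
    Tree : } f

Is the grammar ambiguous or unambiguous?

(Q0, Tree are unreachable from K, so their rules don't affect L(K).) Each string is a nest of matched brackets around a single atom. An opening bracket forces the recursive rule; an atom forces the base rule.

Unambiguous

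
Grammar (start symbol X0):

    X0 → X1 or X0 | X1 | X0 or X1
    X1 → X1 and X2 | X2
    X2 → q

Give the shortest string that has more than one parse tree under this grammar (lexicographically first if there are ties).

length 1: no string has ≥2 trees
length 3: q or q has 2 parse trees

Two derivations of q or q:
  X0 ⇒ X1 or X0 ⇒ X2 or X0 ⇒ q or X0 ⇒ q or X1 ⇒ q or X2 ⇒ q or q
  X0 ⇒ X0 or X1 ⇒ X1 or X1 ⇒ X2 or X1 ⇒ q or X1 ⇒ q or X2 ⇒ q or q

q or q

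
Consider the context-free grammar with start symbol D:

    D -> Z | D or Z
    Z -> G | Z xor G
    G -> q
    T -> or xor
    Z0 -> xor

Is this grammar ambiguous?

(T, Z0 are unreachable from D, so their rules don't affect L(D).) The grammar is stratified — D handles 'or' (left-recursive), Z handles 'xor', G atoms. Each operator has a fixed associativity and precedence level, so every string has one parse.

Unambiguous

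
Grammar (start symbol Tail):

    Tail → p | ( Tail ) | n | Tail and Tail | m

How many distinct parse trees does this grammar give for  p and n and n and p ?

5

Parse trees for p and n and n and p:
  [Tail [Tail p] and [Tail [Tail n] and [Tail [Tail n] and [Tail p]]]]
  [Tail [Tail p] and [Tail [Tail [Tail n] and [Tail n]] and [Tail p]]]
  [Tail [Tail [Tail p] and [Tail n]] and [Tail [Tail n] and [Tail p]]]
  [Tail [Tail [Tail p] and [Tail [Tail n] and [Tail n]]] and [Tail p]]
  [Tail [Tail [Tail [Tail p] and [Tail n]] and [Tail n]] and [Tail p]]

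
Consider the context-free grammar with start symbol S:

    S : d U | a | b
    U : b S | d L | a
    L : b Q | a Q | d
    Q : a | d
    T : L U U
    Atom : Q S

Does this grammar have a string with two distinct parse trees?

(T, Atom are unreachable from S, so their rules don't affect L(S).) Restricted to the reachable nonterminals, every rule has the form A → t or A → t B, and no two rules for the same A share a first terminal. The grammar encodes a DFA — one run per string.

Unambiguous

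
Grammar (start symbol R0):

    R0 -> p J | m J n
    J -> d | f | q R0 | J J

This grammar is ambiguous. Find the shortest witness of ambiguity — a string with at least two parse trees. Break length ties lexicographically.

length 2: no string has ≥2 trees
length 3: no string has ≥2 trees
length 4: p d d d has 2 parse trees

Two derivations of p d d d:
  R0 ⇒ p J ⇒ p J J ⇒ p d J ⇒ p d J J ⇒ p d d J ⇒ p d d d
  R0 ⇒ p J ⇒ p J J ⇒ p J J J ⇒ p d J J ⇒ p d d J ⇒ p d d d

p d d d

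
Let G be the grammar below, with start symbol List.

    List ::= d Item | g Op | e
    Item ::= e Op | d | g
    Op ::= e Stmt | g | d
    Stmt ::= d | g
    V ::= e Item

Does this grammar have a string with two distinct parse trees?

Unambiguous

Only List, Item, Op, Stmt are reachable from List; ignoring the rest: Each reachable nonterminal has at most one production per leading terminal, and all productions are right-linear; the derivation is determined token-by-token.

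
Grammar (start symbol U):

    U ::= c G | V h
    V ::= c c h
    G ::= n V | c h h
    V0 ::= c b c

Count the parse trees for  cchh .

Parse trees for cchh:
  [U c [G c h h]]
  [U [V c c h] h]

2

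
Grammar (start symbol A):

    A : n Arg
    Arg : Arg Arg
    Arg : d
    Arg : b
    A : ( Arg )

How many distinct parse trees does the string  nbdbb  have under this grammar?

Parse trees for nbdbb:
  [A n [Arg [Arg b] [Arg [Arg d] [Arg [Arg b] [Arg b]]]]]
  [A n [Arg [Arg b] [Arg [Arg [Arg d] [Arg b]] [Arg b]]]]
  [A n [Arg [Arg [Arg b] [Arg d]] [Arg [Arg b] [Arg b]]]]
  [A n [Arg [Arg [Arg b] [Arg [Arg d] [Arg b]]] [Arg b]]]
  [A n [Arg [Arg [Arg [Arg b] [Arg d]] [Arg b]] [Arg b]]]

5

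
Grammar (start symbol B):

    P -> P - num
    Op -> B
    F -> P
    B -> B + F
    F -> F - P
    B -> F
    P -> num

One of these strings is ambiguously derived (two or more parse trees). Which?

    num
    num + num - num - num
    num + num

num: 1 tree
num + num - num - num: 4 trees
num + num: 1 tree

num + num - num - num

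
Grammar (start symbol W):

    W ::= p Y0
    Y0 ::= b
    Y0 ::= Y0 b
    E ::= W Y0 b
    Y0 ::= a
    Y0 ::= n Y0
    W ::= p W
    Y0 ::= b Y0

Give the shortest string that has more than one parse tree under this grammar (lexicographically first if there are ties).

p b b

length 2: no string has ≥2 trees
length 3: p b b has 2 parse trees

Two derivations of p b b:
  W ⇒ p Y0 ⇒ p Y0 b ⇒ p b b
  W ⇒ p Y0 ⇒ p b Y0 ⇒ p b b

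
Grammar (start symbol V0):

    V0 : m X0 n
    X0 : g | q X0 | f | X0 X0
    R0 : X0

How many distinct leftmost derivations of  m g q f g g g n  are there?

Parse trees for m g q f g g g n (showing first 6 of 28):
  [V0 m [X0 [X0 g] [X0 q [X0 [X0 f] [X0 [X0 g] [X0 [X0 g] [X0 g]]]]]] n]
  [V0 m [X0 [X0 g] [X0 q [X0 [X0 f] [X0 [X0 [X0 g] [X0 g]] [X0 g]]]]] n]
  [V0 m [X0 [X0 g] [X0 q [X0 [X0 [X0 f] [X0 g]] [X0 [X0 g] [X0 g]]]]] n]
  [V0 m [X0 [X0 g] [X0 q [X0 [X0 [X0 f] [X0 [X0 g] [X0 g]]] [X0 g]]]] n]
  [V0 m [X0 [X0 g] [X0 q [X0 [X0 [X0 [X0 f] [X0 g]] [X0 g]] [X0 g]]]] n]
  [V0 m [X0 [X0 g] [X0 [X0 q [X0 f]] [X0 [X0 g] [X0 [X0 g] [X0 g]]]]] n]

28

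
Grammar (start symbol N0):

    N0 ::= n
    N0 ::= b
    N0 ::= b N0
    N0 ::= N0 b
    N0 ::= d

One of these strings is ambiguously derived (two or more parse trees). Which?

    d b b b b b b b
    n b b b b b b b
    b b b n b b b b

b b b n b b b b

d b b b b b b b: 1 tree
n b b b b b b b: 1 tree
b b b n b b b b: 35 trees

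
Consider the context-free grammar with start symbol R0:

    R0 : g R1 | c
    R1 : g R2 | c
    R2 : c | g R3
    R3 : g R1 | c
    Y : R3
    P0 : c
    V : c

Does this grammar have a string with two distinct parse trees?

Unambiguous

Only R0, R1, R2, R3 are reachable from R0; ignoring the rest: The reachable rules are right-linear with at most one rule per (nonterminal, next-terminal) pair. Each input token forces the next rule, so parsing is deterministic.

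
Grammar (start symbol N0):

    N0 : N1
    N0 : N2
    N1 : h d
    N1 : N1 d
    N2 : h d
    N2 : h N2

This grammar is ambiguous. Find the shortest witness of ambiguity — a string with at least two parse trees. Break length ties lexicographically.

h d

length 2: h d has 2 parse trees

Two derivations of h d:
  N0 ⇒ N1 ⇒ h d
  N0 ⇒ N2 ⇒ h d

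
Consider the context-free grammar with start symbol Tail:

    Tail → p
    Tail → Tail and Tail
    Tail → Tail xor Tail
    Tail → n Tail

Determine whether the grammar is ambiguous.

Ambiguous

Witness: n p and p

Derivation 1: Tail ⇒ Tail and Tail ⇒ n Tail and Tail ⇒ n p and Tail ⇒ n p and p
Derivation 2: Tail ⇒ n Tail ⇒ n Tail and Tail ⇒ n p and Tail ⇒ n p and p

Two distinct leftmost derivations for the same string.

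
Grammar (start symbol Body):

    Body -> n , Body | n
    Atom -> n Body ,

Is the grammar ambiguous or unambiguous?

Unambiguous

Only Body is reachable from Body; ignoring the rest: The reachable grammar is A → atom sep A | atom. Each atom is followed by either the separator (recurse) or end-of-string (stop) — no choice point.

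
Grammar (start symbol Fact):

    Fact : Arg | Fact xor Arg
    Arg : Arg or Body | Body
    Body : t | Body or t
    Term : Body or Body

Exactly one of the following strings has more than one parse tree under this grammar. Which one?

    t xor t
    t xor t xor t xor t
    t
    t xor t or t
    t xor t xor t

t xor t: 1 tree
t xor t xor t xor t: 1 tree
t: 1 tree
t xor t or t: 2 trees
t xor t xor t: 1 tree

t xor t or t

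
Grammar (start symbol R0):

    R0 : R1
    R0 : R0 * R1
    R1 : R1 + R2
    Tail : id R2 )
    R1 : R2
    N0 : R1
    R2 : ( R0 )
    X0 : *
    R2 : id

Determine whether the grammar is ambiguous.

Unambiguous

(X0, N0, Tail are unreachable from R0, so their rules don't affect L(R0).) The grammar is stratified — R0 handles '*' (left-recursive), R1 handles '+', R2 atoms. Each operator has a fixed associativity and precedence level, so every string has one parse.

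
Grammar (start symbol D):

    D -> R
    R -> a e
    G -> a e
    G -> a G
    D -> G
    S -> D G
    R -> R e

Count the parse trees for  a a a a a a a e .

Parse trees for a a a a a a a e:
  [D [G a [G a [G a [G a [G a [G a [G a e]]]]]]]]

1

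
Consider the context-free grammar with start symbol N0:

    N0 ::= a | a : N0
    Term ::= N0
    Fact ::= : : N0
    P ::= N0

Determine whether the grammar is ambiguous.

Unambiguous

Only N0 is reachable from N0; ignoring the rest: Right-recursive list with a separator: after each atom, whether the separator follows determines the rule. One parse per string.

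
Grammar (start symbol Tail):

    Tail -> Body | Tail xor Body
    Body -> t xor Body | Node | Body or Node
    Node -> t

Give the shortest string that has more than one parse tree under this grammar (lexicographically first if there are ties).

length 1: no string has ≥2 trees
length 3: t xor t has 2 parse trees

Two derivations of t xor t:
  Tail ⇒ Body ⇒ t xor Body ⇒ t xor Node ⇒ t xor t
  Tail ⇒ Tail xor Body ⇒ Body xor Body ⇒ Node xor Body ⇒ t xor Body ⇒ t xor Node ⇒ t xor t

t xor t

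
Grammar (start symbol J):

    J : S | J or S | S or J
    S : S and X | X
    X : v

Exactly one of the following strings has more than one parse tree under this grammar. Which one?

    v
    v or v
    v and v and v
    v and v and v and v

v: 1 tree
v or v: 2 trees
v and v and v: 1 tree
v and v and v and v: 1 tree

v or v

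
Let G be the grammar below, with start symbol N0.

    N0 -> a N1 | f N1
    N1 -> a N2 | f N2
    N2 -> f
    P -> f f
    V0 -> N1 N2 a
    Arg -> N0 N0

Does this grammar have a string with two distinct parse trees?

Unambiguous

Only N0, N1, N2 are reachable from N0; ignoring the rest: The reachable rules are right-linear with at most one rule per (nonterminal, next-terminal) pair. Each input token forces the next rule, so parsing is deterministic.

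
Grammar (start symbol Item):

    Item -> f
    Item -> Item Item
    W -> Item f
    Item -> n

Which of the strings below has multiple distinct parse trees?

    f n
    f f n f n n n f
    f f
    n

f n: 1 tree
f f n f n n n f: 429 trees
f f: 1 tree
n: 1 tree

f f n f n n n f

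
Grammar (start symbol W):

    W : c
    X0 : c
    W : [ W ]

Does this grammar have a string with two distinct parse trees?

Only W is reachable from W; ignoring the rest: L(W) is { openⁿ atom closeⁿ : n ≥ 0 }. The bracket depth fixes n, and the derivation is forced at every step.

Unambiguous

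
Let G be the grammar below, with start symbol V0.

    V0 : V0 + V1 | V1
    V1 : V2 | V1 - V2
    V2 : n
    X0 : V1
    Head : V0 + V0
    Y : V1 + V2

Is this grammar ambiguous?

Unambiguous

Only V0, V1, V2 are reachable from V0; ignoring the rest: This is a standard precedence ladder (V0 over V1 over V2), with each level left-recursive on its own operator ('+' at V0, '-' at V1). That structure is LR(1), hence unambiguous.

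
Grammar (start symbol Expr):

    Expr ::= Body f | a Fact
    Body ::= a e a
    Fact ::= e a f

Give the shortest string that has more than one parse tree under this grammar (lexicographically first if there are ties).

length 4: a e a f has 2 parse trees

Two derivations of a e a f:
  Expr ⇒ Body f ⇒ a e a f
  Expr ⇒ a Fact ⇒ a e a f

a e a f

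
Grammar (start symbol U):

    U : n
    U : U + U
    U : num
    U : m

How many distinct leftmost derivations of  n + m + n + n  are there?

Parse trees for n + m + n + n:
  [U [U n] + [U [U m] + [U [U n] + [U n]]]]
  [U [U n] + [U [U [U m] + [U n]] + [U n]]]
  [U [U [U n] + [U m]] + [U [U n] + [U n]]]
  [U [U [U n] + [U [U m] + [U n]]] + [U n]]
  [U [U [U [U n] + [U m]] + [U n]] + [U n]]

5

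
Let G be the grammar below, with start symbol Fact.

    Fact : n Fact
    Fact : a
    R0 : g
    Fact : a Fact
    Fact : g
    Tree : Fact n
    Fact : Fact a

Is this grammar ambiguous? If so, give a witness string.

Ambiguous

Witness: a a

Derivation 1: Fact ⇒ a Fact ⇒ a a
Derivation 2: Fact ⇒ Fact a ⇒ a a

Two distinct leftmost derivations for the same string.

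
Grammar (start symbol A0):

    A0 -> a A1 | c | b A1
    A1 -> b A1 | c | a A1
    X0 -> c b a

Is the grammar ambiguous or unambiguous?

Unambiguous

(X0 is unreachable from A0, so its rules don't affect L(A0).) Each reachable nonterminal has at most one production per leading terminal, and all productions are right-linear; the derivation is determined token-by-token.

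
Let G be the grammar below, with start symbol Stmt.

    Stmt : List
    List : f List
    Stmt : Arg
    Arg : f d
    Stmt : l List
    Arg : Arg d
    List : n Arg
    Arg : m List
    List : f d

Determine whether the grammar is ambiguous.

Witness: f d

Derivation 1: Stmt ⇒ List ⇒ f d
Derivation 2: Stmt ⇒ Arg ⇒ f d

Two distinct leftmost derivations for the same string.

Ambiguous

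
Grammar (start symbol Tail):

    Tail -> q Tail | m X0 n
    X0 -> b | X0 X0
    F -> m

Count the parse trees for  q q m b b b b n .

5

Parse trees for q q m b b b b n:
  [Tail q [Tail q [Tail m [X0 [X0 b] [X0 [X0 b] [X0 [X0 b] [X0 b]]]] n]]]
  [Tail q [Tail q [Tail m [X0 [X0 b] [X0 [X0 [X0 b] [X0 b]] [X0 b]]] n]]]
  [Tail q [Tail q [Tail m [X0 [X0 [X0 b] [X0 b]] [X0 [X0 b] [X0 b]]] n]]]
  [Tail q [Tail q [Tail m [X0 [X0 [X0 b] [X0 [X0 b] [X0 b]]] [X0 b]] n]]]
  [Tail q [Tail q [Tail m [X0 [X0 [X0 [X0 b] [X0 b]] [X0 b]] [X0 b]] n]]]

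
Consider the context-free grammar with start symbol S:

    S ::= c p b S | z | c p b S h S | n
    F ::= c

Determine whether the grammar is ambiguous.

Witness: c p b c p b n h n

Derivation 1: S ⇒ c p b S ⇒ c p b c p b S h S ⇒ c p b c p b n h S ⇒ c p b c p b n h n
Derivation 2: S ⇒ c p b S h S ⇒ c p b c p b S h S ⇒ c p b c p b n h S ⇒ c p b c p b n h n

Two distinct leftmost derivations for the same string.

Ambiguous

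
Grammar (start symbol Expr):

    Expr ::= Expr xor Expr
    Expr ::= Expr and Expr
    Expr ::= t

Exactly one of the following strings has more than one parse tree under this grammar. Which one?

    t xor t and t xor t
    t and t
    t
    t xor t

t xor t and t xor t: 5 trees
t and t: 1 tree
t: 1 tree
t xor t: 1 tree

t xor t and t xor t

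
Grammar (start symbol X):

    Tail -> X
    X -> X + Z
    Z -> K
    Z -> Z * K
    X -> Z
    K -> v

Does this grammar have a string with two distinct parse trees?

(Tail is unreachable from X, so its rules don't affect L(X).) This is a standard precedence ladder (X over Z over K), with each level left-recursive on its own operator ('+' at X, '*' at Z). That structure is LR(1), hence unambiguous.

Unambiguous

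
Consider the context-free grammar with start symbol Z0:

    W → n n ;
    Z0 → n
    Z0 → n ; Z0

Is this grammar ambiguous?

Only Z0 is reachable from Z0; ignoring the rest: The reachable grammar is A → atom sep A | atom. Each atom is followed by either the separator (recurse) or end-of-string (stop) — no choice point.

Unambiguous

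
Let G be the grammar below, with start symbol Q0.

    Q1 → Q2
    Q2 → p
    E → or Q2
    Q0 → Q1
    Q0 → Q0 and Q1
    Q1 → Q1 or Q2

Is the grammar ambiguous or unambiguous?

(E is unreachable from Q0, so its rules don't affect L(Q0).) The grammar is stratified — Q0 handles 'and' (left-recursive), Q1 handles 'or', Q2 atoms. Each operator has a fixed associativity and precedence level, so every string has one parse.

Unambiguous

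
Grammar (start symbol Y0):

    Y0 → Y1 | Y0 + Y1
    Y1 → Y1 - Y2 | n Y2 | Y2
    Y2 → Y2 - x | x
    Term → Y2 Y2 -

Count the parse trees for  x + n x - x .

Parse trees for x + n x - x:
  [Y0 [Y0 [Y1 [Y2 x]]] + [Y1 [Y1 n [Y2 x]] - [Y2 x]]]
  [Y0 [Y0 [Y1 [Y2 x]]] + [Y1 n [Y2 [Y2 x] - x]]]

2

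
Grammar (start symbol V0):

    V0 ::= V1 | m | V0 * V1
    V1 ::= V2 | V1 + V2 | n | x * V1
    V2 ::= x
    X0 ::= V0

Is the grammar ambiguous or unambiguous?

Ambiguous

Witness: x * n

Derivation 1: V0 ⇒ V1 ⇒ x * V1 ⇒ x * n
Derivation 2: V0 ⇒ V0 * V1 ⇒ V1 * V1 ⇒ V2 * V1 ⇒ x * V1 ⇒ x * n

Two distinct leftmost derivations for the same string.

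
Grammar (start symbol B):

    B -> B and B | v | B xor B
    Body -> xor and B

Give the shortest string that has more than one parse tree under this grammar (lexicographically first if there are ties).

length 1: no string has ≥2 trees
length 3: no string has ≥2 trees
length 5: v and v and v has 2 parse trees

Two derivations of v and v and v:
  B ⇒ B and B ⇒ B and B and B ⇒ v and B and B ⇒ v and v and B ⇒ v and v and v
  B ⇒ B and B ⇒ v and B ⇒ v and B and B ⇒ v and v and B ⇒ v and v and v

v and v and v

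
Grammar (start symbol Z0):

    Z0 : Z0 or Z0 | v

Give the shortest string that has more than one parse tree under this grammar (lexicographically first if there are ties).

v or v or v

length 1: no string has ≥2 trees
length 3: no string has ≥2 trees
length 5: v or v or v has 2 parse trees

Two derivations of v or v or v:
  Z0 ⇒ Z0 or Z0 ⇒ Z0 or Z0 or Z0 ⇒ v or Z0 or Z0 ⇒ v or v or Z0 ⇒ v or v or v
  Z0 ⇒ Z0 or Z0 ⇒ v or Z0 ⇒ v or Z0 or Z0 ⇒ v or v or Z0 ⇒ v or v or v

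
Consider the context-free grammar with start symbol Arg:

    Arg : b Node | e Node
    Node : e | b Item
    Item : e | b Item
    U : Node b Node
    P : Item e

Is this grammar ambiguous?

Unambiguous

Only Arg, Node, Item are reachable from Arg; ignoring the rest: The reachable rules are right-linear with at most one rule per (nonterminal, next-terminal) pair. Each input token forces the next rule, so parsing is deterministic.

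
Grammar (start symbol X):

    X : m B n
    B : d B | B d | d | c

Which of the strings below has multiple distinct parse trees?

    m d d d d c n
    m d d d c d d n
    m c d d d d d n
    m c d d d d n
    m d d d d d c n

m d d d c d d n

m d d d d c n: 1 tree
m d d d c d d n: 10 trees
m c d d d d d n: 1 tree
m c d d d d n: 1 tree
m d d d d d c n: 1 tree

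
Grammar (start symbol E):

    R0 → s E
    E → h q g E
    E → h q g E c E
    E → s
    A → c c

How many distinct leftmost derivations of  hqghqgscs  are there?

2

Parse trees for hqghqgscs:
  [E h q g [E h q g [E s] c [E s]]]
  [E h q g [E h q g [E s]] c [E s]]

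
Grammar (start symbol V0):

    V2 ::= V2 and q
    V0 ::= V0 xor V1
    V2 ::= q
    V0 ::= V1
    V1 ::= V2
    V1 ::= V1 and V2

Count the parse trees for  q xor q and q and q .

4

Parse trees for q xor q and q and q:
  [V0 [V0 [V1 [V2 q]]] xor [V1 [V2 [V2 [V2 q] and q] and q]]]
  [V0 [V0 [V1 [V2 q]]] xor [V1 [V1 [V2 q]] and [V2 [V2 q] and q]]]
  [V0 [V0 [V1 [V2 q]]] xor [V1 [V1 [V2 [V2 q] and q]] and [V2 q]]]
  [V0 [V0 [V1 [V2 q]]] xor [V1 [V1 [V1 [V2 q]] and [V2 q]] and [V2 q]]]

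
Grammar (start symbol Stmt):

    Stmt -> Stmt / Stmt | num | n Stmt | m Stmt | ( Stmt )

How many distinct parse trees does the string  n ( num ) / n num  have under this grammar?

Parse trees for n ( num ) / n num:
  [Stmt [Stmt n [Stmt ( [Stmt num] )]] / [Stmt n [Stmt num]]]
  [Stmt n [Stmt [Stmt ( [Stmt num] )] / [Stmt n [Stmt num]]]]

2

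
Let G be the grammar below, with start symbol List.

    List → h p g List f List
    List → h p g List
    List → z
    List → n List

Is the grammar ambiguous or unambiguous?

Ambiguous

Witness: h p g h p g z f z

Derivation 1: List ⇒ h p g List f List ⇒ h p g h p g List f List ⇒ h p g h p g z f List ⇒ h p g h p g z f z
Derivation 2: List ⇒ h p g List ⇒ h p g h p g List f List ⇒ h p g h p g z f List ⇒ h p g h p g z f z

Two distinct leftmost derivations for the same string.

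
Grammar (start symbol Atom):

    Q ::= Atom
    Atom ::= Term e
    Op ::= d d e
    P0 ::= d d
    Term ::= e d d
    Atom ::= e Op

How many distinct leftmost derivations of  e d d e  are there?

Parse trees for e d d e:
  [Atom [Term e d d] e]
  [Atom e [Op d d e]]

2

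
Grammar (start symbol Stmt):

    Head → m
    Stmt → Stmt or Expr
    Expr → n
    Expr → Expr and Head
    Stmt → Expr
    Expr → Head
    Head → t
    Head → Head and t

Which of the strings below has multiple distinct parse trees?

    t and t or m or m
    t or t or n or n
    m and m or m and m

t and t or m or m

t and t or m or m: 2 trees
t or t or n or n: 1 tree
m and m or m and m: 1 tree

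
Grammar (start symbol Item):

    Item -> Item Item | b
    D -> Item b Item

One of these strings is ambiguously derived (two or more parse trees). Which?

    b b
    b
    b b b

b b: 1 tree
b: 1 tree
b b b: 2 trees

b b b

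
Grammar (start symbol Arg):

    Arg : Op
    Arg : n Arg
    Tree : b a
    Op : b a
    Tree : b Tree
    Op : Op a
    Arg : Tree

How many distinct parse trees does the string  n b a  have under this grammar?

2

Parse trees for n b a:
  [Arg n [Arg [Op b a]]]
  [Arg n [Arg [Tree b a]]]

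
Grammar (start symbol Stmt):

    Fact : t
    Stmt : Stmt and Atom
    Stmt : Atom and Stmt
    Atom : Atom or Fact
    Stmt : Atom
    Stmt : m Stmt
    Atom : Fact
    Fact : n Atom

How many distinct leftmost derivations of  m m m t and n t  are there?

5

Parse trees for m m m t and n t:
  [Stmt [Stmt m [Stmt m [Stmt m [Stmt [Atom [Fact t]]]]]] and [Atom [Fact n [Atom [Fact t]]]]]
  [Stmt m [Stmt [Stmt m [Stmt m [Stmt [Atom [Fact t]]]]] and [Atom [Fact n [Atom [Fact t]]]]]]
  [Stmt m [Stmt m [Stmt [Stmt m [Stmt [Atom [Fact t]]]] and [Atom [Fact n [Atom [Fact t]]]]]]]
  [Stmt m [Stmt m [Stmt m [Stmt [Stmt [Atom [Fact t]]] and [Atom [Fact n [Atom [Fact t]]]]]]]]
  [Stmt m [Stmt m [Stmt m [Stmt [Atom [Fact t]] and [Stmt [Atom [Fact n [Atom [Fact t]]]]]]]]]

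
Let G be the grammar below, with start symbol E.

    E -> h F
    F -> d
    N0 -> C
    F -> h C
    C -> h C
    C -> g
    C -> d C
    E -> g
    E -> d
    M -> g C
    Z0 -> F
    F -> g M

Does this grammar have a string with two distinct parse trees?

Unambiguous

Only E, F, M, C are reachable from E; ignoring the rest: Restricted to the reachable nonterminals, every rule has the form A → t or A → t B, and no two rules for the same A share a first terminal. The grammar encodes a DFA — one run per string.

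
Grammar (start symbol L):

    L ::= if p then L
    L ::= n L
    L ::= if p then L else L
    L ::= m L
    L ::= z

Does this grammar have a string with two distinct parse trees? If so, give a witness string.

Witness: if p then if p then z else z

Derivation 1: L ⇒ if p then L ⇒ if p then if p then L else L ⇒ if p then if p then z else L ⇒ if p then if p then z else z
Derivation 2: L ⇒ if p then L else L ⇒ if p then if p then L else L ⇒ if p then if p then z else L ⇒ if p then if p then z else z

Two distinct leftmost derivations for the same string.

Ambiguous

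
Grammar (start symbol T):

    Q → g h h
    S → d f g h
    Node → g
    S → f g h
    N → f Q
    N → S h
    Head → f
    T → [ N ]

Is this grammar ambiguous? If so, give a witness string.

Ambiguous

Witness: [ f g h h ]

Derivation 1: T ⇒ [ N ] ⇒ [ f Q ] ⇒ [ f g h h ]
Derivation 2: T ⇒ [ N ] ⇒ [ S h ] ⇒ [ f g h h ]

Two distinct leftmost derivations for the same string.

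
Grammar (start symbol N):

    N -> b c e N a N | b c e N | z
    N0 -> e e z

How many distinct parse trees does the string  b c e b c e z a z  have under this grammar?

2

Parse trees for b c e b c e z a z:
  [N b c e [N b c e [N z]] a [N z]]
  [N b c e [N b c e [N z] a [N z]]]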